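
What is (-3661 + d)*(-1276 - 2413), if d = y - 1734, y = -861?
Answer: 23078384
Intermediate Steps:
d = -2595 (d = -861 - 1734 = -2595)
(-3661 + d)*(-1276 - 2413) = (-3661 - 2595)*(-1276 - 2413) = -6256*(-3689) = 23078384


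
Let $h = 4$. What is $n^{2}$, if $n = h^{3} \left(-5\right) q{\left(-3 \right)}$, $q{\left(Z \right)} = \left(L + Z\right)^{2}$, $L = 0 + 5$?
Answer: $1638400$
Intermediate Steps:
$L = 5$
$q{\left(Z \right)} = \left(5 + Z\right)^{2}$
$n = -1280$ ($n = 4^{3} \left(-5\right) \left(5 - 3\right)^{2} = 64 \left(-5\right) 2^{2} = \left(-320\right) 4 = -1280$)
$n^{2} = \left(-1280\right)^{2} = 1638400$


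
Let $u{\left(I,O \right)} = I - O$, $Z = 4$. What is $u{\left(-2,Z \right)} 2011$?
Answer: $-12066$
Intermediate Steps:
$u{\left(-2,Z \right)} 2011 = \left(-2 - 4\right) 2011 = \left(-6\right) 2011 = -12066$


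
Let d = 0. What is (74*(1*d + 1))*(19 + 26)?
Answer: 3330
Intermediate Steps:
(74*(1*d + 1))*(19 + 26) = (74*(1*0 + 1))*(19 + 26) = (74*(0 + 1))*45 = (74*1)*45 = 74*45 = 3330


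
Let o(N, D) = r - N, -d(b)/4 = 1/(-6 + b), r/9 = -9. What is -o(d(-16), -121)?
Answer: 893/11 ≈ 81.182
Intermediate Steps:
r = -81 (r = 9*(-9) = -81)
d(b) = -4/(-6 + b)
o(N, D) = -81 - N
-o(d(-16), -121) = -(-81 - (-4)/(-6 - 16)) = -(-81 - (-4)/(-22)) = -(-81 - (-4)*(-1)/22) = -(-81 - 1*2/11) = -(-81 - 2/11) = -1*(-893/11) = 893/11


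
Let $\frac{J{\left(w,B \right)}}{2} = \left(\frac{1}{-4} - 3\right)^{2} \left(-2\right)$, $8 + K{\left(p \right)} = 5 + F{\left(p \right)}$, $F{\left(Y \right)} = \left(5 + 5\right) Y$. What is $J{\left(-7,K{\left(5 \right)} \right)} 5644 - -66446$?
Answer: $-172013$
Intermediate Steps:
$F{\left(Y \right)} = 10 Y$
$K{\left(p \right)} = -3 + 10 p$ ($K{\left(p \right)} = -8 + \left(5 + 10 p\right) = -3 + 10 p$)
$J{\left(w,B \right)} = - \frac{169}{4}$ ($J{\left(w,B \right)} = 2 \left(\frac{1}{-4} - 3\right)^{2} \left(-2\right) = 2 \left(- \frac{1}{4} - 3\right)^{2} \left(-2\right) = 2 \left(- \frac{13}{4}\right)^{2} \left(-2\right) = 2 \cdot \frac{169}{16} \left(-2\right) = 2 \left(- \frac{169}{8}\right) = - \frac{169}{4}$)
$J{\left(-7,K{\left(5 \right)} \right)} 5644 - -66446 = \left(- \frac{169}{4}\right) 5644 - -66446 = -238459 + 66446 = -172013$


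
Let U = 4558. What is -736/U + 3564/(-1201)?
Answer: -8564324/2737079 ≈ -3.1290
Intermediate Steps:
-736/U + 3564/(-1201) = -736/4558 + 3564/(-1201) = -736*1/4558 + 3564*(-1/1201) = -368/2279 - 3564/1201 = -8564324/2737079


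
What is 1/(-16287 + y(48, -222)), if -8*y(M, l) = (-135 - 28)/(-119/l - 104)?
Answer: -91876/1496402505 ≈ -6.1398e-5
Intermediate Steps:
y(M, l) = 163/(8*(-104 - 119/l)) (y(M, l) = -(-135 - 28)/(8*(-119/l - 104)) = -(-163)/(8*(-104 - 119/l)) = 163/(8*(-104 - 119/l)))
1/(-16287 + y(48, -222)) = 1/(-16287 - 163*(-222)/(952 + 832*(-222))) = 1/(-16287 - 163*(-222)/(952 - 184704)) = 1/(-16287 - 163*(-222)/(-183752)) = 1/(-16287 - 163*(-222)*(-1/183752)) = 1/(-16287 - 18093/91876) = 1/(-1496402505/91876) = -91876/1496402505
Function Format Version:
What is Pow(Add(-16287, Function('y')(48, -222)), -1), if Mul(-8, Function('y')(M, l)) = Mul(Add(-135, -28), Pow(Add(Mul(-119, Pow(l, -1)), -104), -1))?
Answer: Rational(-91876, 1496402505) ≈ -6.1398e-5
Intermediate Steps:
Function('y')(M, l) = Mul(Rational(163, 8), Pow(Add(-104, Mul(-119, Pow(l, -1))), -1)) (Function('y')(M, l) = Mul(Rational(-1, 8), Mul(Add(-135, -28), Pow(Add(Mul(-119, Pow(l, -1)), -104), -1))) = Mul(Rational(-1, 8), Mul(-163, Pow(Add(-104, Mul(-119, Pow(l, -1))), -1))) = Mul(Rational(163, 8), Pow(Add(-104, Mul(-119, Pow(l, -1))), -1)))
Pow(Add(-16287, Function('y')(48, -222)), -1) = Pow(Add(-16287, Mul(-163, -222, Pow(Add(952, Mul(832, -222)), -1))), -1) = Pow(Add(-16287, Mul(-163, -222, Pow(Add(952, -184704), -1))), -1) = Pow(Add(-16287, Mul(-163, -222, Pow(-183752, -1))), -1) = Pow(Add(-16287, Mul(-163, -222, Rational(-1, 183752))), -1) = Pow(Add(-16287, Rational(-18093, 91876)), -1) = Pow(Rational(-1496402505, 91876), -1) = Rational(-91876, 1496402505)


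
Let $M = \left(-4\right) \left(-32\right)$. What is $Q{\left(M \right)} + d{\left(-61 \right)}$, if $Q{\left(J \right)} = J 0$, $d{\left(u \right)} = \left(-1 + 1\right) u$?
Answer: $0$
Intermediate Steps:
$d{\left(u \right)} = 0$ ($d{\left(u \right)} = 0 u = 0$)
$M = 128$
$Q{\left(J \right)} = 0$
$Q{\left(M \right)} + d{\left(-61 \right)} = 0 + 0 = 0$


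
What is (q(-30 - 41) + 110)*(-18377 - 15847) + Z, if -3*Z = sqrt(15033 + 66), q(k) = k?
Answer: -1334736 - sqrt(15099)/3 ≈ -1.3348e+6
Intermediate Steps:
Z = -sqrt(15099)/3 (Z = -sqrt(15033 + 66)/3 = -sqrt(15099)/3 ≈ -40.959)
(q(-30 - 41) + 110)*(-18377 - 15847) + Z = ((-30 - 41) + 110)*(-18377 - 15847) - sqrt(15099)/3 = (-71 + 110)*(-34224) - sqrt(15099)/3 = 39*(-34224) - sqrt(15099)/3 = -1334736 - sqrt(15099)/3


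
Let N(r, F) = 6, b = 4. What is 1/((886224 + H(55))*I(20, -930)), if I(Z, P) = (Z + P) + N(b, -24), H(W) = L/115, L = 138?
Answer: -5/4005737904 ≈ -1.2482e-9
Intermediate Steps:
H(W) = 6/5 (H(W) = 138/115 = 138*(1/115) = 6/5)
I(Z, P) = 6 + P + Z (I(Z, P) = (Z + P) + 6 = (P + Z) + 6 = 6 + P + Z)
1/((886224 + H(55))*I(20, -930)) = 1/((886224 + 6/5)*(6 - 930 + 20)) = 1/((4431126/5)*(-904)) = (5/4431126)*(-1/904) = -5/4005737904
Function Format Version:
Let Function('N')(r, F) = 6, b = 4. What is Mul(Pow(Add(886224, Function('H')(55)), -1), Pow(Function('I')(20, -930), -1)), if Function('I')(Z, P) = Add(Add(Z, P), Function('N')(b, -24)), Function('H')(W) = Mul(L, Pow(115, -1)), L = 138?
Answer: Rational(-5, 4005737904) ≈ -1.2482e-9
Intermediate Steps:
Function('H')(W) = Rational(6, 5) (Function('H')(W) = Mul(138, Pow(115, -1)) = Mul(138, Rational(1, 115)) = Rational(6, 5))
Function('I')(Z, P) = Add(6, P, Z) (Function('I')(Z, P) = Add(Add(Z, P), 6) = Add(Add(P, Z), 6) = Add(6, P, Z))
Mul(Pow(Add(886224, Function('H')(55)), -1), Pow(Function('I')(20, -930), -1)) = Mul(Pow(Add(886224, Rational(6, 5)), -1), Pow(Add(6, -930, 20), -1)) = Mul(Pow(Rational(4431126, 5), -1), Pow(-904, -1)) = Mul(Rational(5, 4431126), Rational(-1, 904)) = Rational(-5, 4005737904)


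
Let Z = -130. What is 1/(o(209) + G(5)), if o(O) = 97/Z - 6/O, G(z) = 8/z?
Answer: 27170/22419 ≈ 1.2119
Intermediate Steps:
o(O) = -97/130 - 6/O (o(O) = 97/(-130) - 6/O = 97*(-1/130) - 6/O = -97/130 - 6/O)
1/(o(209) + G(5)) = 1/((-97/130 - 6/209) + 8/5) = 1/(-21053/27170 + 8/5) = 1/(22419/27170) = 27170/22419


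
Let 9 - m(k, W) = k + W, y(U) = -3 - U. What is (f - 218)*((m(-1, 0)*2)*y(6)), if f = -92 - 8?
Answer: 57240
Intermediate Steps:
m(k, W) = 9 - W - k (m(k, W) = 9 - (k + W) = 9 - (W + k) = 9 + (-W - k) = 9 - W - k)
f = -100
(f - 218)*((m(-1, 0)*2)*y(6)) = (-100 - 218)*(((9 - 1*0 - 1*(-1))*2)*(-3 - 1*6)) = -318*(9 + 0 + 1)*2*(-3 - 6) = -318*10*2*(-9) = -6360*(-9) = -318*(-180) = 57240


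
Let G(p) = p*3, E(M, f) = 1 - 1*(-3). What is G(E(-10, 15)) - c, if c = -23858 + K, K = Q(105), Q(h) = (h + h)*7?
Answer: 22400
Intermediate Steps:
Q(h) = 14*h (Q(h) = (2*h)*7 = 14*h)
E(M, f) = 4 (E(M, f) = 1 + 3 = 4)
K = 1470 (K = 14*105 = 1470)
G(p) = 3*p
c = -22388 (c = -23858 + 1470 = -22388)
G(E(-10, 15)) - c = 3*4 - 1*(-22388) = 12 + 22388 = 22400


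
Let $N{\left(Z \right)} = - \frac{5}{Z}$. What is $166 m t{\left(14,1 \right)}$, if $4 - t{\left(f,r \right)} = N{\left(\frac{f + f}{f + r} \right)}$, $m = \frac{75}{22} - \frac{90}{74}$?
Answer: $\frac{359805}{148} \approx 2431.1$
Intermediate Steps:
$m = \frac{1785}{814}$ ($m = 75 \cdot \frac{1}{22} - \frac{45}{37} = \frac{75}{22} - \frac{45}{37} = \frac{1785}{814} \approx 2.1929$)
$t{\left(f,r \right)} = 4 + \frac{5 \left(f + r\right)}{2 f}$ ($t{\left(f,r \right)} = 4 - - \frac{5}{\left(f + f\right) \frac{1}{f + r}} = 4 - - \frac{5}{2 f \frac{1}{f + r}} = 4 - - 5 \frac{f + r}{2 f} = 4 - - \frac{5 \left(f + r\right)}{2 f} = 4 + \frac{5 \left(f + r\right)}{2 f}$)
$166 m t{\left(14,1 \right)} = 166 \cdot \frac{1785}{814} \frac{5 \cdot 1 + 13 \cdot 14}{2 \cdot 14} = \frac{148155 \cdot \frac{1}{2} \cdot \frac{1}{14} \left(5 + 182\right)}{407} = \frac{148155 \cdot \frac{1}{2} \cdot \frac{1}{14} \cdot 187}{407} = \frac{148155}{407} \cdot \frac{187}{28} = \frac{359805}{148}$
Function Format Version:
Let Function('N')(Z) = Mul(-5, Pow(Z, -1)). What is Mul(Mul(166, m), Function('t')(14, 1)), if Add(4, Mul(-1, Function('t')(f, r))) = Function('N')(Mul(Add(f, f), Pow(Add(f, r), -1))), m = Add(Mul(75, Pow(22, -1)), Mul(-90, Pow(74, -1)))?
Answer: Rational(359805, 148) ≈ 2431.1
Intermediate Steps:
m = Rational(1785, 814) (m = Add(Mul(75, Rational(1, 22)), Mul(-90, Rational(1, 74))) = Add(Rational(75, 22), Rational(-45, 37)) = Rational(1785, 814) ≈ 2.1929)
Function('t')(f, r) = Add(4, Mul(Rational(5, 2), Pow(f, -1), Add(f, r))) (Function('t')(f, r) = Add(4, Mul(-1, Mul(-5, Pow(Mul(Add(f, f), Pow(Add(f, r), -1)), -1)))) = Add(4, Mul(-1, Mul(-5, Pow(Mul(Mul(2, f), Pow(Add(f, r), -1)), -1)))) = Add(4, Mul(-1, Mul(-5, Pow(Mul(2, f, Pow(Add(f, r), -1)), -1)))) = Add(4, Mul(-1, Mul(-5, Mul(Rational(1, 2), Pow(f, -1), Add(f, r))))) = Add(4, Mul(-1, Mul(Rational(-5, 2), Pow(f, -1), Add(f, r)))) = Add(4, Mul(Rational(5, 2), Pow(f, -1), Add(f, r))))
Mul(Mul(166, m), Function('t')(14, 1)) = Mul(Mul(166, Rational(1785, 814)), Mul(Rational(1, 2), Pow(14, -1), Add(Mul(5, 1), Mul(13, 14)))) = Mul(Rational(148155, 407), Mul(Rational(1, 2), Rational(1, 14), Add(5, 182))) = Mul(Rational(148155, 407), Mul(Rational(1, 2), Rational(1, 14), 187)) = Mul(Rational(148155, 407), Rational(187, 28)) = Rational(359805, 148)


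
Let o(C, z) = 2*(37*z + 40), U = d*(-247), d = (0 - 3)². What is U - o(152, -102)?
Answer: 5245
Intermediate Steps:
d = 9 (d = (-3)² = 9)
U = -2223 (U = 9*(-247) = -2223)
o(C, z) = 80 + 74*z (o(C, z) = 2*(40 + 37*z) = 80 + 74*z)
U - o(152, -102) = -2223 - (80 + 74*(-102)) = -2223 - (80 - 7548) = -2223 - 1*(-7468) = -2223 + 7468 = 5245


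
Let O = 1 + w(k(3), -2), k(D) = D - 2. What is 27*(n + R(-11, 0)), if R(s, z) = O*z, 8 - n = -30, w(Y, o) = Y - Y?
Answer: 1026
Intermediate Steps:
k(D) = -2 + D
w(Y, o) = 0
n = 38 (n = 8 - 1*(-30) = 8 + 30 = 38)
O = 1 (O = 1 + 0 = 1)
R(s, z) = z (R(s, z) = 1*z = z)
27*(n + R(-11, 0)) = 27*(38 + 0) = 27*38 = 1026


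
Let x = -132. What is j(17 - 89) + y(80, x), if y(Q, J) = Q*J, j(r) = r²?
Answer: -5376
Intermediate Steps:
y(Q, J) = J*Q
j(17 - 89) + y(80, x) = (17 - 89)² - 132*80 = (-72)² - 10560 = 5184 - 10560 = -5376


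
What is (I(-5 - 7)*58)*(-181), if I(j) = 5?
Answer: -52490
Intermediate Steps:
(I(-5 - 7)*58)*(-181) = (5*58)*(-181) = 290*(-181) = -52490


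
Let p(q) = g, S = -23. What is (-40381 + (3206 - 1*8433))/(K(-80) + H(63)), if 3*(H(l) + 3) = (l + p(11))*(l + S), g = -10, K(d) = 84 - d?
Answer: -136824/2603 ≈ -52.564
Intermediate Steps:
p(q) = -10
H(l) = -3 + (-23 + l)*(-10 + l)/3 (H(l) = -3 + ((l - 10)*(l - 23))/3 = -3 + ((-10 + l)*(-23 + l))/3 = -3 + ((-23 + l)*(-10 + l))/3 = -3 + (-23 + l)*(-10 + l)/3)
(-40381 + (3206 - 1*8433))/(K(-80) + H(63)) = (-40381 + (3206 - 1*8433))/((84 - 1*(-80)) + (221/3 - 11*63 + (⅓)*63²)) = (-40381 + (3206 - 8433))/((84 + 80) + (221/3 - 693 + (⅓)*3969)) = (-40381 - 5227)/(164 + (221/3 - 693 + 1323)) = -45608/(164 + 2111/3) = -45608/2603/3 = -45608*3/2603 = -136824/2603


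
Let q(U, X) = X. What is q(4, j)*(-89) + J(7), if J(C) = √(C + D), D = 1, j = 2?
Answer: -178 + 2*√2 ≈ -175.17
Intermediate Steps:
J(C) = √(1 + C) (J(C) = √(C + 1) = √(1 + C))
q(4, j)*(-89) + J(7) = 2*(-89) + √(1 + 7) = -178 + √8 = -178 + 2*√2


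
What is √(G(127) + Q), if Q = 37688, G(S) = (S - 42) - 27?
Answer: 9*√466 ≈ 194.28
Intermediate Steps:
G(S) = -69 + S (G(S) = (-42 + S) - 27 = -69 + S)
√(G(127) + Q) = √((-69 + 127) + 37688) = √(58 + 37688) = √37746 = 9*√466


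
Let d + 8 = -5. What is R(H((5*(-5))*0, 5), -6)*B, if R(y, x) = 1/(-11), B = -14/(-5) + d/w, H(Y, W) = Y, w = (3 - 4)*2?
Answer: -93/110 ≈ -0.84545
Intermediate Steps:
w = -2 (w = -1*2 = -2)
d = -13 (d = -8 - 5 = -13)
B = 93/10 (B = -14/(-5) - 13/(-2) = -14*(-1/5) - 13*(-1/2) = 14/5 + 13/2 = 93/10 ≈ 9.3000)
R(y, x) = -1/11
R(H((5*(-5))*0, 5), -6)*B = -1/11*93/10 = -93/110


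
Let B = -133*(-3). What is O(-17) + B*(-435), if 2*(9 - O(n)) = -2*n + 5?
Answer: -347151/2 ≈ -1.7358e+5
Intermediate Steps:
O(n) = 13/2 + n (O(n) = 9 - (-2*n + 5)/2 = 9 - (5 - 2*n)/2 = 9 + (-5/2 + n) = 13/2 + n)
B = 399
O(-17) + B*(-435) = (13/2 - 17) + 399*(-435) = -21/2 - 173565 = -347151/2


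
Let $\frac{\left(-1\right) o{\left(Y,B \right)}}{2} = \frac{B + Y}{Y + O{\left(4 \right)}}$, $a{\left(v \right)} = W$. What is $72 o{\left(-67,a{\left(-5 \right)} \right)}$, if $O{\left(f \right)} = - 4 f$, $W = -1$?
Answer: $- \frac{9792}{83} \approx -117.98$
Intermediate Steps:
$a{\left(v \right)} = -1$
$o{\left(Y,B \right)} = - \frac{2 \left(B + Y\right)}{-16 + Y}$ ($o{\left(Y,B \right)} = - 2 \frac{B + Y}{Y - 16} = - 2 \frac{B + Y}{-16 + Y} = - \frac{2 \left(B + Y\right)}{-16 + Y}$)
$72 o{\left(-67,a{\left(-5 \right)} \right)} = 72 \frac{2 \left(\left(-1\right) \left(-1\right) - -67\right)}{-16 - 67} = 72 \frac{2 \left(1 + 67\right)}{-83} = 72 \cdot 2 \left(- \frac{1}{83}\right) 68 = 72 \left(- \frac{136}{83}\right) = - \frac{9792}{83}$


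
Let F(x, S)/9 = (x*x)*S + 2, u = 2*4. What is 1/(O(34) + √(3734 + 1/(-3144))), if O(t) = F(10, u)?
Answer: 22693392/163789163761 - 2*√9227400270/163789163761 ≈ 0.00013738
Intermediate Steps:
u = 8
F(x, S) = 18 + 9*S*x² (F(x, S) = 9*((x*x)*S + 2) = 9*(x²*S + 2) = 9*(S*x² + 2) = 9*(2 + S*x²) = 18 + 9*S*x²)
O(t) = 7218 (O(t) = 18 + 9*8*10² = 18 + 9*8*100 = 18 + 7200 = 7218)
1/(O(34) + √(3734 + 1/(-3144))) = 1/(7218 + √(3734 + 1/(-3144))) = 1/(7218 + √(3734 - 1/3144)) = 1/(7218 + √(11739695/3144)) = 1/(7218 + √9227400270/1572)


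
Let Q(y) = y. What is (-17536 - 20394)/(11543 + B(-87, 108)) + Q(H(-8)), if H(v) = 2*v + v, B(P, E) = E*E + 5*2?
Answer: -595138/23217 ≈ -25.634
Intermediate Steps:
B(P, E) = 10 + E² (B(P, E) = E² + 10 = 10 + E²)
H(v) = 3*v
(-17536 - 20394)/(11543 + B(-87, 108)) + Q(H(-8)) = (-17536 - 20394)/(11543 + (10 + 108²)) + 3*(-8) = -37930/(11543 + (10 + 11664)) - 24 = -37930/(11543 + 11674) - 24 = -37930/23217 - 24 = -595138/23217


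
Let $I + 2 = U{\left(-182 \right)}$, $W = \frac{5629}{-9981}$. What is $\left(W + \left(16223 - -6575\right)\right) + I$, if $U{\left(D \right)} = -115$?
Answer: $\frac{226373432}{9981} \approx 22680.0$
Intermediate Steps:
$W = - \frac{5629}{9981}$ ($W = 5629 \left(- \frac{1}{9981}\right) = - \frac{5629}{9981} \approx -0.56397$)
$I = -117$ ($I = -2 - 115 = -117$)
$\left(W + \left(16223 - -6575\right)\right) + I = \left(- \frac{5629}{9981} + \left(16223 - -6575\right)\right) - 117 = \left(- \frac{5629}{9981} + \left(16223 + 6575\right)\right) - 117 = \left(- \frac{5629}{9981} + 22798\right) - 117 = \frac{227541209}{9981} - 117 = \frac{226373432}{9981}$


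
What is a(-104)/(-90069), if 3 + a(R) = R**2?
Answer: -10813/90069 ≈ -0.12005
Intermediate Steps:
a(R) = -3 + R**2
a(-104)/(-90069) = (-3 + (-104)**2)/(-90069) = (-3 + 10816)*(-1/90069) = 10813*(-1/90069) = -10813/90069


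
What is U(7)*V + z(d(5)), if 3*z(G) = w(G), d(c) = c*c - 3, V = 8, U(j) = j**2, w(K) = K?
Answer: 1198/3 ≈ 399.33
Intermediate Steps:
d(c) = -3 + c**2 (d(c) = c**2 - 3 = -3 + c**2)
z(G) = G/3
U(7)*V + z(d(5)) = 7**2*8 + (-3 + 5**2)/3 = 49*8 + (-3 + 25)/3 = 392 + (1/3)*22 = 392 + 22/3 = 1198/3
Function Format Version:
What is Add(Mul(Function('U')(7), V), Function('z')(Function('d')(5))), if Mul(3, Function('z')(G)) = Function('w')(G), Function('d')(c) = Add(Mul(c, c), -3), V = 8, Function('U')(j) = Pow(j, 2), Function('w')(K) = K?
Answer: Rational(1198, 3) ≈ 399.33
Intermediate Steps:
Function('d')(c) = Add(-3, Pow(c, 2)) (Function('d')(c) = Add(Pow(c, 2), -3) = Add(-3, Pow(c, 2)))
Function('z')(G) = Mul(Rational(1, 3), G)
Add(Mul(Function('U')(7), V), Function('z')(Function('d')(5))) = Add(Mul(Pow(7, 2), 8), Mul(Rational(1, 3), Add(-3, Pow(5, 2)))) = Add(Mul(49, 8), Mul(Rational(1, 3), Add(-3, 25))) = Add(392, Mul(Rational(1, 3), 22)) = Add(392, Rational(22, 3)) = Rational(1198, 3)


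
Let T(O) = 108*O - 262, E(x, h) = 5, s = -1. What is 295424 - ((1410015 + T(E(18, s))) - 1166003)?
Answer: 51134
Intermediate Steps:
T(O) = -262 + 108*O
295424 - ((1410015 + T(E(18, s))) - 1166003) = 295424 - ((1410015 + (-262 + 108*5)) - 1166003) = 295424 - ((1410015 + (-262 + 540)) - 1166003) = 295424 - ((1410015 + 278) - 1166003) = 295424 - (1410293 - 1166003) = 295424 - 1*244290 = 295424 - 244290 = 51134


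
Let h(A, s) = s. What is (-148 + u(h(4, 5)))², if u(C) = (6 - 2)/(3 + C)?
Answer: 87025/4 ≈ 21756.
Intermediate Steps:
u(C) = 4/(3 + C)
(-148 + u(h(4, 5)))² = (-148 + 4/(3 + 5))² = (-148 + 4/8)² = (-148 + 4*(⅛))² = (-148 + ½)² = (-295/2)² = 87025/4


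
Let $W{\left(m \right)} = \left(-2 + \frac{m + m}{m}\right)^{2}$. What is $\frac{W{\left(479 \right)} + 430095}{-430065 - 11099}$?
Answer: $- \frac{430095}{441164} \approx -0.97491$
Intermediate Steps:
$W{\left(m \right)} = 0$ ($W{\left(m \right)} = \left(-2 + \frac{2 m}{m}\right)^{2} = \left(-2 + 2\right)^{2} = 0^{2} = 0$)
$\frac{W{\left(479 \right)} + 430095}{-430065 - 11099} = \frac{0 + 430095}{-430065 - 11099} = \frac{430095}{-441164} = 430095 \left(- \frac{1}{441164}\right) = - \frac{430095}{441164}$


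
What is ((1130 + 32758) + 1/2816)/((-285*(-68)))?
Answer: 95428609/54574080 ≈ 1.7486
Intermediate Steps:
((1130 + 32758) + 1/2816)/((-285*(-68))) = (33888 + 1/2816)/19380 = (95428609/2816)*(1/19380) = 95428609/54574080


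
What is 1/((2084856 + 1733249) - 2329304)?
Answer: 1/1488801 ≈ 6.7168e-7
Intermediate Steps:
1/((2084856 + 1733249) - 2329304) = 1/(3818105 - 2329304) = 1/1488801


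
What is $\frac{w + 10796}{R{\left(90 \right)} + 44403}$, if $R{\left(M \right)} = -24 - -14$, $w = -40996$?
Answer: $- \frac{30200}{44393} \approx -0.68029$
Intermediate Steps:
$R{\left(M \right)} = -10$ ($R{\left(M \right)} = -24 + 14 = -10$)
$\frac{w + 10796}{R{\left(90 \right)} + 44403} = \frac{-40996 + 10796}{-10 + 44403} = - \frac{30200}{44393}$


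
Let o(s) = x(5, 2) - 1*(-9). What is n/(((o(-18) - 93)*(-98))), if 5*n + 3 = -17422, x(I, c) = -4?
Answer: -3485/8624 ≈ -0.40410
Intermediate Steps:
o(s) = 5 (o(s) = -4 - 1*(-9) = -4 + 9 = 5)
n = -3485 (n = -⅗ + (⅕)*(-17422) = -⅗ - 17422/5 = -3485)
n/(((o(-18) - 93)*(-98))) = -3485*(-1/(98*(5 - 93))) = -3485/((-88*(-98))) = -3485/8624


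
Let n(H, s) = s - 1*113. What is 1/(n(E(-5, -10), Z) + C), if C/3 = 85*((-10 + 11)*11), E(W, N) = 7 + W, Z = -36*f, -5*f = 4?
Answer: 5/13604 ≈ 0.00036754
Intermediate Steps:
f = -⅘ (f = -⅕*4 = -⅘ ≈ -0.80000)
Z = 144/5 (Z = -36*(-⅘) = 144/5 ≈ 28.800)
n(H, s) = -113 + s (n(H, s) = s - 113 = -113 + s)
C = 2805 (C = 3*(85*((-10 + 11)*11)) = 3*(85*(1*11)) = 3*(85*11) = 3*935 = 2805)
1/(n(E(-5, -10), Z) + C) = 1/((-113 + 144/5) + 2805) = 1/(-421/5 + 2805) = 1/(13604/5) = 5/13604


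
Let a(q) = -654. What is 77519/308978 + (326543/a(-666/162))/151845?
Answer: 1899314011979/7670890981035 ≈ 0.24760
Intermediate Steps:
77519/308978 + (326543/a(-666/162))/151845 = 77519/308978 + (326543/(-654))/151845 = 77519*(1/308978) + (326543*(-1/654))*(1/151845) = 77519/308978 - 326543/654*1/151845 = 77519/308978 - 326543/99306630 = 1899314011979/7670890981035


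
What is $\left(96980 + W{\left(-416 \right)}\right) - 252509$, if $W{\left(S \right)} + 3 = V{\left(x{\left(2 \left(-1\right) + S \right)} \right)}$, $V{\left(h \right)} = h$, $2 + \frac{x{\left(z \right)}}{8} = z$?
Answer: $-158892$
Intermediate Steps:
$x{\left(z \right)} = -16 + 8 z$
$W{\left(S \right)} = -35 + 8 S$ ($W{\left(S \right)} = -3 + \left(-16 + 8 \left(2 \left(-1\right) + S\right)\right) = -3 + \left(-16 + 8 \left(-2 + S\right)\right) = -3 + \left(-16 + \left(-16 + 8 S\right)\right) = -3 + \left(-32 + 8 S\right) = -35 + 8 S$)
$\left(96980 + W{\left(-416 \right)}\right) - 252509 = \left(96980 + \left(-35 + 8 \left(-416\right)\right)\right) - 252509 = \left(96980 - 3363\right) - 252509 = 93617 - 252509 = -158892$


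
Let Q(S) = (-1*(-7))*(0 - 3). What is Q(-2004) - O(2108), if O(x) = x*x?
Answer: -4443685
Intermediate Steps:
O(x) = x²
Q(S) = -21 (Q(S) = 7*(-3) = -21)
Q(-2004) - O(2108) = -21 - 1*2108² = -21 - 1*4443664 = -21 - 4443664 = -4443685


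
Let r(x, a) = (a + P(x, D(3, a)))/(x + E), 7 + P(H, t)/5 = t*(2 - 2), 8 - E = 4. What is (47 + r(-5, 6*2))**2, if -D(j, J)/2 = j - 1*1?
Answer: 4900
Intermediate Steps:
E = 4 (E = 8 - 1*4 = 8 - 4 = 4)
D(j, J) = 2 - 2*j (D(j, J) = -2*(j - 1*1) = -2*(j - 1) = -2*(-1 + j) = 2 - 2*j)
P(H, t) = -35 (P(H, t) = -35 + 5*(t*(2 - 2)) = -35 + 5*(t*0) = -35 + 5*0 = -35 + 0 = -35)
r(x, a) = (-35 + a)/(4 + x) (r(x, a) = (a - 35)/(x + 4) = (-35 + a)/(4 + x))
(47 + r(-5, 6*2))**2 = (47 + (-35 + 6*2)/(4 - 5))**2 = (47 + (-35 + 12)/(-1))**2 = (47 - 1*(-23))**2 = (47 + 23)**2 = 70**2 = 4900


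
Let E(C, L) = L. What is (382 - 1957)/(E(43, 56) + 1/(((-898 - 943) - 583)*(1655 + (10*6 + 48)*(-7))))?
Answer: -686440440/24406771 ≈ -28.125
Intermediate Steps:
(382 - 1957)/(E(43, 56) + 1/(((-898 - 943) - 583)*(1655 + (10*6 + 48)*(-7)))) = (382 - 1957)/(56 + 1/(((-898 - 943) - 583)*(1655 + (10*6 + 48)*(-7)))) = -1575/(56 + 1/((-1841 - 583)*(1655 + (60 + 48)*(-7)))) = -1575/(56 + 1/(-2424*(1655 + 108*(-7)))) = -1575/(56 + 1/(-2424*(1655 - 756))) = -1575/(56 + 1/(-2424*899)) = -1575/(56 + 1/(-2179176)) = -1575/(56 - 1/2179176) = -1575/122033855/2179176 = -1575*2179176/122033855 = -686440440/24406771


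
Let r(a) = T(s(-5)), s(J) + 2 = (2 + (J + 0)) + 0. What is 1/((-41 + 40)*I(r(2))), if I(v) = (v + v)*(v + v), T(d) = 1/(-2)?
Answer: -1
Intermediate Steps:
s(J) = J (s(J) = -2 + ((2 + (J + 0)) + 0) = -2 + ((2 + J) + 0) = -2 + (2 + J) = J)
T(d) = -½
r(a) = -½
I(v) = 4*v² (I(v) = (2*v)*(2*v) = 4*v²)
1/((-41 + 40)*I(r(2))) = 1/((-41 + 40)*(4*(-½)²)) = 1/(-4/4) = 1/(-1*1) = 1/(-1) = -1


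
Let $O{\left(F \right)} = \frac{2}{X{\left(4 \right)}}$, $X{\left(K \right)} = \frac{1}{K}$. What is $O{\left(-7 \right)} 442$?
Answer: $3536$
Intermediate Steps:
$O{\left(F \right)} = 8$ ($O{\left(F \right)} = \frac{2}{\frac{1}{4}} = 2 \frac{1}{\frac{1}{4}} = 2 \cdot 4 = 8$)
$O{\left(-7 \right)} 442 = 8 \cdot 442 = 3536$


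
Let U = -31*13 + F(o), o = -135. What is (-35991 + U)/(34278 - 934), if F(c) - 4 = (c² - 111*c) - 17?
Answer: -3197/33344 ≈ -0.095879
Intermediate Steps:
F(c) = -13 + c² - 111*c (F(c) = 4 + ((c² - 111*c) - 17) = 4 + (-17 + c² - 111*c) = -13 + c² - 111*c)
U = 32794 (U = -31*13 + (-13 + (-135)² - 111*(-135)) = -403 + (-13 + 18225 + 14985) = -403 + 33197 = 32794)
(-35991 + U)/(34278 - 934) = (-35991 + 32794)/(34278 - 934) = -3197/33344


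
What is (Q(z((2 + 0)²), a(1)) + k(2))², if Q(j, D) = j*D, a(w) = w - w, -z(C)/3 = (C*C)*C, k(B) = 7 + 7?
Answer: 196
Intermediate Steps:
k(B) = 14
z(C) = -3*C³ (z(C) = -3*C*C*C = -3*C²*C = -3*C³)
a(w) = 0
Q(j, D) = D*j
(Q(z((2 + 0)²), a(1)) + k(2))² = (0*(-3*(2 + 0)⁶) + 14)² = (0*(-3*(2²)³) + 14)² = (0*(-3*4³) + 14)² = (0*(-3*64) + 14)² = (0*(-192) + 14)² = (0 + 14)² = 14² = 196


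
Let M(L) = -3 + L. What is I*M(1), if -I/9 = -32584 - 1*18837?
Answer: -925578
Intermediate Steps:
I = 462789 (I = -9*(-32584 - 1*18837) = -9*(-32584 - 18837) = -9*(-51421) = 462789)
I*M(1) = 462789*(-3 + 1) = 462789*(-2) = -925578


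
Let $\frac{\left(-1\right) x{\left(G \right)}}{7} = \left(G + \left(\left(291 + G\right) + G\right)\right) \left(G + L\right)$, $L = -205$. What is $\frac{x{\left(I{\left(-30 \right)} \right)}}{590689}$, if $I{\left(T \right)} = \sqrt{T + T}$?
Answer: $\frac{418845}{590689} + \frac{4536 i \sqrt{15}}{590689} \approx 0.70908 + 0.029741 i$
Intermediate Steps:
$I{\left(T \right)} = \sqrt{2} \sqrt{T}$ ($I{\left(T \right)} = \sqrt{2 T} = \sqrt{2} \sqrt{T}$)
$x{\left(G \right)} = - 7 \left(-205 + G\right) \left(291 + 3 G\right)$ ($x{\left(G \right)} = - 7 \left(G + \left(\left(291 + G\right) + G\right)\right) \left(G - 205\right) = - 7 \left(G + \left(291 + 2 G\right)\right) \left(-205 + G\right) = - 7 \left(291 + 3 G\right) \left(-205 + G\right) = - 7 \left(-205 + G\right) \left(291 + 3 G\right)$)
$\frac{x{\left(I{\left(-30 \right)} \right)}}{590689} = \frac{417585 - 21 \left(\sqrt{2} \sqrt{-30}\right)^{2} + 2268 \sqrt{2} \sqrt{-30}}{590689} = \left(417585 - 21 \left(\sqrt{2} i \sqrt{30}\right)^{2} + 2268 \sqrt{2} i \sqrt{30}\right) \frac{1}{590689} = \left(417585 - 21 \left(2 i \sqrt{15}\right)^{2} + 2268 \cdot 2 i \sqrt{15}\right) \frac{1}{590689} = \left(417585 - -1260 + 4536 i \sqrt{15}\right) \frac{1}{590689} = \left(417585 + 1260 + 4536 i \sqrt{15}\right) \frac{1}{590689} = \left(418845 + 4536 i \sqrt{15}\right) \frac{1}{590689} = \frac{418845}{590689} + \frac{4536 i \sqrt{15}}{590689}$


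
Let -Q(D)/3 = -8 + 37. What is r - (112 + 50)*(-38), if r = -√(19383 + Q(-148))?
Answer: 6156 - 12*√134 ≈ 6017.1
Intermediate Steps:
Q(D) = -87 (Q(D) = -3*(-8 + 37) = -3*29 = -87)
r = -12*√134 (r = -√(19383 - 87) = -√19296 = -12*√134 ≈ -138.91)
r - (112 + 50)*(-38) = -12*√134 - (112 + 50)*(-38) = -12*√134 - 162*(-38) = -12*√134 - 1*(-6156) = -12*√134 + 6156 = 6156 - 12*√134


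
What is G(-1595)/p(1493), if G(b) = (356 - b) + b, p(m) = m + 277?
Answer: 178/885 ≈ 0.20113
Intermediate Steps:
p(m) = 277 + m
G(b) = 356
G(-1595)/p(1493) = 356/(277 + 1493) = 356/1770 = 356*(1/1770) = 178/885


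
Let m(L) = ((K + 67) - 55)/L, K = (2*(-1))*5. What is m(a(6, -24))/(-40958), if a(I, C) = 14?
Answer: -1/286706 ≈ -3.4879e-6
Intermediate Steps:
K = -10 (K = -2*5 = -10)
m(L) = 2/L (m(L) = ((-10 + 67) - 55)/L = (57 - 55)/L = 2/L)
m(a(6, -24))/(-40958) = (2/14)/(-40958) = (2*(1/14))*(-1/40958) = (1/7)*(-1/40958) = -1/286706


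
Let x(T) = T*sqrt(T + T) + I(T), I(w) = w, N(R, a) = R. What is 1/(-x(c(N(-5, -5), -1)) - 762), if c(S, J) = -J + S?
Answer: -379/287346 - 2*I*sqrt(2)/143673 ≈ -0.001319 - 1.9687e-5*I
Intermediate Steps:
c(S, J) = S - J
x(T) = T + sqrt(2)*T**(3/2) (x(T) = T*sqrt(T + T) + T = T*sqrt(2*T) + T = T*(sqrt(2)*sqrt(T)) + T = sqrt(2)*T**(3/2) + T = T + sqrt(2)*T**(3/2))
1/(-x(c(N(-5, -5), -1)) - 762) = 1/(-((-5 - 1*(-1)) + sqrt(2)*(-5 - 1*(-1))**(3/2)) - 762) = 1/(-((-5 + 1) + sqrt(2)*(-5 + 1)**(3/2)) - 762) = 1/(-(-4 + sqrt(2)*(-4)**(3/2)) - 762) = 1/(-(-4 + sqrt(2)*(-8*I)) - 762) = 1/(-(-4 - 8*I*sqrt(2)) - 762) = 1/((4 + 8*I*sqrt(2)) - 762) = 1/(-758 + 8*I*sqrt(2))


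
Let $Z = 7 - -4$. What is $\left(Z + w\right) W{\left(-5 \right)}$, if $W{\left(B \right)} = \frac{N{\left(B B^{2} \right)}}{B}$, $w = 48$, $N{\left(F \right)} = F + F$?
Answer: $2950$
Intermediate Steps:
$N{\left(F \right)} = 2 F$
$W{\left(B \right)} = 2 B^{2}$ ($W{\left(B \right)} = \frac{2 B B^{2}}{B} = \frac{2 B^{3}}{B} = 2 B^{2}$)
$Z = 11$ ($Z = 7 + 4 = 11$)
$\left(Z + w\right) W{\left(-5 \right)} = \left(11 + 48\right) 2 \left(-5\right)^{2} = 59 \cdot 2 \cdot 25 = 59 \cdot 50 = 2950$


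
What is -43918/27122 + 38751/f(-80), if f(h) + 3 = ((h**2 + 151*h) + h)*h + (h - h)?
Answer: -3197713004/2082956039 ≈ -1.5352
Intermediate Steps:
f(h) = -3 + h*(h**2 + 152*h) (f(h) = -3 + (((h**2 + 151*h) + h)*h + (h - h)) = -3 + ((h**2 + 152*h)*h + 0) = -3 + (h*(h**2 + 152*h) + 0) = -3 + h*(h**2 + 152*h))
-43918/27122 + 38751/f(-80) = -43918/27122 + 38751/(-3 + (-80)**3 + 152*(-80)**2) = -43918*1/27122 + 38751/(-3 - 512000 + 152*6400) = -21959/13561 + 38751/(-3 - 512000 + 972800) = -21959/13561 + 38751/460797 = -21959/13561 + 38751*(1/460797) = -21959/13561 + 12917/153599 = -3197713004/2082956039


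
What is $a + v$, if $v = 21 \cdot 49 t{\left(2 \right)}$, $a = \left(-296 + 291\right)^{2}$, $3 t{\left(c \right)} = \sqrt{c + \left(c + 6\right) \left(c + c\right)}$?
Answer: $25 + 343 \sqrt{34} \approx 2025.0$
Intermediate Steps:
$t{\left(c \right)} = \frac{\sqrt{c + 2 c \left(6 + c\right)}}{3}$ ($t{\left(c \right)} = \frac{\sqrt{c + \left(c + 6\right) \left(c + c\right)}}{3} = \frac{\sqrt{c + \left(6 + c\right) 2 c}}{3} = \frac{\sqrt{c + 2 c \left(6 + c\right)}}{3}$)
$a = 25$ ($a = \left(-5\right)^{2} = 25$)
$v = 343 \sqrt{34}$ ($v = 21 \cdot 49 \frac{\sqrt{2 \left(13 + 2 \cdot 2\right)}}{3} = 1029 \frac{\sqrt{2 \left(13 + 4\right)}}{3} = 1029 \frac{\sqrt{2 \cdot 17}}{3} = 1029 \frac{\sqrt{34}}{3} = 343 \sqrt{34} \approx 2000.0$)
$a + v = 25 + 343 \sqrt{34}$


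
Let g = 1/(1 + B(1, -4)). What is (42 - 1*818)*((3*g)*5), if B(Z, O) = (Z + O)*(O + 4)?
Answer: -11640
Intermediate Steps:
B(Z, O) = (4 + O)*(O + Z) (B(Z, O) = (O + Z)*(4 + O) = (4 + O)*(O + Z))
g = 1 (g = 1/(1 + ((-4)**2 + 4*(-4) + 4*1 - 4*1)) = 1/(1 + (16 - 16 + 4 - 4)) = 1/(1 + 0) = 1/1 = 1)
(42 - 1*818)*((3*g)*5) = (42 - 1*818)*((3*1)*5) = (42 - 818)*(3*5) = -776*15 = -11640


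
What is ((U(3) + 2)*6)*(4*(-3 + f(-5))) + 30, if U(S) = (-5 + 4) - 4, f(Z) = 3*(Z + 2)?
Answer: 894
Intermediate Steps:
f(Z) = 6 + 3*Z (f(Z) = 3*(2 + Z) = 6 + 3*Z)
U(S) = -5 (U(S) = -1 - 4 = -5)
((U(3) + 2)*6)*(4*(-3 + f(-5))) + 30 = ((-5 + 2)*6)*(4*(-3 + (6 + 3*(-5)))) + 30 = (-3*6)*(4*(-3 + (6 - 15))) + 30 = -72*(-3 - 9) + 30 = -72*(-12) + 30 = -18*(-48) + 30 = 864 + 30 = 894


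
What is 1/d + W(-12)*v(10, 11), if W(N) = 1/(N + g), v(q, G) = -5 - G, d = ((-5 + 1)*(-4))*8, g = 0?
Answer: 515/384 ≈ 1.3411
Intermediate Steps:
d = 128 (d = -4*(-4)*8 = 16*8 = 128)
W(N) = 1/N (W(N) = 1/(N + 0) = 1/N)
1/d + W(-12)*v(10, 11) = 1/128 + (-5 - 1*11)/(-12) = 1/128 - (-5 - 11)/12 = 1/128 - 1/12*(-16) = 1/128 + 4/3 = 515/384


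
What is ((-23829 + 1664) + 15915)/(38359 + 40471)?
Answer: -625/7883 ≈ -0.079285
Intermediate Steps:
((-23829 + 1664) + 15915)/(38359 + 40471) = (-22165 + 15915)/78830 = -6250*1/78830 = -625/7883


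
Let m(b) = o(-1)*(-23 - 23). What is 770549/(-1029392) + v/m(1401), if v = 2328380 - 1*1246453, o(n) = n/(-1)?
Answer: -42837017063/1821232 ≈ -23521.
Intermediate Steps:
o(n) = -n (o(n) = n*(-1) = -n)
v = 1081927 (v = 2328380 - 1246453 = 1081927)
m(b) = -46 (m(b) = (-1*(-1))*(-23 - 23) = 1*(-46) = -46)
770549/(-1029392) + v/m(1401) = 770549/(-1029392) + 1081927/(-46) = 770549*(-1/1029392) + 1081927*(-1/46) = -59273/79184 - 1081927/46 = -42837017063/1821232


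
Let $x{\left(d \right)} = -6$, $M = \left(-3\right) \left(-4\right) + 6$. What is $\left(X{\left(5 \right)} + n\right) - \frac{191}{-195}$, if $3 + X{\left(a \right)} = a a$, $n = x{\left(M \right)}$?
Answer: $\frac{3311}{195} \approx 16.979$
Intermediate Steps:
$M = 18$ ($M = 12 + 6 = 18$)
$n = -6$
$X{\left(a \right)} = -3 + a^{2}$ ($X{\left(a \right)} = -3 + a a = -3 + a^{2}$)
$\left(X{\left(5 \right)} + n\right) - \frac{191}{-195} = \left(\left(-3 + 5^{2}\right) - 6\right) - \frac{191}{-195} = \left(\left(-3 + 25\right) - 6\right) - - \frac{191}{195} = \left(22 - 6\right) + \frac{191}{195} = 16 + \frac{191}{195} = \frac{3311}{195}$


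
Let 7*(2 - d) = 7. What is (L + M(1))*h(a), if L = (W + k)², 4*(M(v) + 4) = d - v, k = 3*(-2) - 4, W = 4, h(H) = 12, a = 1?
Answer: 384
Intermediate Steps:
k = -10 (k = -6 - 4 = -10)
d = 1 (d = 2 - ⅐*7 = 2 - 1 = 1)
M(v) = -15/4 - v/4 (M(v) = -4 + (1 - v)/4 = -4 + (¼ - v/4) = -15/4 - v/4)
L = 36 (L = (4 - 10)² = (-6)² = 36)
(L + M(1))*h(a) = (36 + (-15/4 - ¼*1))*12 = (36 + (-15/4 - ¼))*12 = (36 - 4)*12 = 32*12 = 384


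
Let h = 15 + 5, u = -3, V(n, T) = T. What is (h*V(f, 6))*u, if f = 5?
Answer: -360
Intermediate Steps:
h = 20
(h*V(f, 6))*u = (20*6)*(-3) = 120*(-3) = -360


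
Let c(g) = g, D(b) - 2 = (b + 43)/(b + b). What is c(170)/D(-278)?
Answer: 94520/1347 ≈ 70.171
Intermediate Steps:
D(b) = 2 + (43 + b)/(2*b) (D(b) = 2 + (b + 43)/(b + b) = 2 + (43 + b)/((2*b)) = 2 + (43 + b)*(1/(2*b)) = 2 + (43 + b)/(2*b))
c(170)/D(-278) = 170/(((½)*(43 + 5*(-278))/(-278))) = 170/(((½)*(-1/278)*(43 - 1390))) = 170/(((½)*(-1/278)*(-1347))) = 170/(1347/556) = 170*(556/1347) = 94520/1347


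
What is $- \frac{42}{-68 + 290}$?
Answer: $- \frac{7}{37} \approx -0.18919$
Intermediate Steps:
$- \frac{42}{-68 + 290} = - \frac{42}{222} = \left(-42\right) \frac{1}{222} = - \frac{7}{37}$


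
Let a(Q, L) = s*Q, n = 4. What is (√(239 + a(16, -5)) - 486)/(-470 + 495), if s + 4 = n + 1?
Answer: -486/25 + √255/25 ≈ -18.801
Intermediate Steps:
s = 1 (s = -4 + (4 + 1) = -4 + 5 = 1)
a(Q, L) = Q (a(Q, L) = 1*Q = Q)
(√(239 + a(16, -5)) - 486)/(-470 + 495) = (√(239 + 16) - 486)/(-470 + 495) = (√255 - 486)/25 = (-486 + √255)/25 = -486/25 + √255/25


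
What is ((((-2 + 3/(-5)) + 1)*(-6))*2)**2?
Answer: 9216/25 ≈ 368.64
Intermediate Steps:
((((-2 + 3/(-5)) + 1)*(-6))*2)**2 = ((((-2 + 3*(-1/5)) + 1)*(-6))*2)**2 = ((((-2 - 3/5) + 1)*(-6))*2)**2 = (((-13/5 + 1)*(-6))*2)**2 = (-8/5*(-6)*2)**2 = ((48/5)*2)**2 = (96/5)**2 = 9216/25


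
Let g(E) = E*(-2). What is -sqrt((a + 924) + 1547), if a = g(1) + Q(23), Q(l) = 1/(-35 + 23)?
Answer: -sqrt(88881)/6 ≈ -49.688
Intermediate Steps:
Q(l) = -1/12 (Q(l) = 1/(-12) = -1/12)
g(E) = -2*E
a = -25/12 (a = -2*1 - 1/12 = -2 - 1/12 = -25/12 ≈ -2.0833)
-sqrt((a + 924) + 1547) = -sqrt((-25/12 + 924) + 1547) = -sqrt(11063/12 + 1547) = -sqrt(29627/12) = -sqrt(88881)/6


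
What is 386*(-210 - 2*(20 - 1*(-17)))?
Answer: -109624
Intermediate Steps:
386*(-210 - 2*(20 - 1*(-17))) = 386*(-210 - 2*(20 + 17)) = 386*(-210 - 2*37) = 386*(-210 - 74) = 386*(-284) = -109624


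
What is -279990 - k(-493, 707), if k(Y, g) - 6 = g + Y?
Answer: -280210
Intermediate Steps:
k(Y, g) = 6 + Y + g (k(Y, g) = 6 + (g + Y) = 6 + (Y + g) = 6 + Y + g)
-279990 - k(-493, 707) = -279990 - (6 - 493 + 707) = -279990 - 1*220 = -279990 - 220 = -280210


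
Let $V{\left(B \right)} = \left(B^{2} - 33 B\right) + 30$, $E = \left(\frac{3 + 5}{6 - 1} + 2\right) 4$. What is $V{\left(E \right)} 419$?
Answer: $- \frac{2491374}{25} \approx -99655.0$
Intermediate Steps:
$E = \frac{72}{5}$ ($E = \left(\frac{8}{5} + 2\right) 4 = \frac{18}{5} \cdot 4 = \frac{72}{5} \approx 14.4$)
$V{\left(B \right)} = 30 + B^{2} - 33 B$
$V{\left(E \right)} 419 = \left(30 + \left(\frac{72}{5}\right)^{2} - \frac{2376}{5}\right) 419 = \left(30 + \frac{5184}{25} - \frac{2376}{5}\right) 419 = \left(- \frac{5946}{25}\right) 419 = - \frac{2491374}{25}$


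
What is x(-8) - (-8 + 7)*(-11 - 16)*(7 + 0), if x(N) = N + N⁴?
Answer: 3899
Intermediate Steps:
x(-8) - (-8 + 7)*(-11 - 16)*(7 + 0) = (-8 + (-8)⁴) - (-8 + 7)*(-11 - 16)*(7 + 0) = (-8 + 4096) - (-1)*(-27*7) = 4088 - (-1)*(-189) = 4088 - 1*189 = 4088 - 189 = 3899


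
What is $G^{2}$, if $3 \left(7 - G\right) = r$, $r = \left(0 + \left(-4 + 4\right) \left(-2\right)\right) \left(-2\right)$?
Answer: $49$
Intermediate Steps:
$r = 0$ ($r = \left(0 + 0 \left(-2\right)\right) \left(-2\right) = \left(0 + 0\right) \left(-2\right) = 0 \left(-2\right) = 0$)
$G = 7$ ($G = 7 - 0 = 7 + 0 = 7$)
$G^{2} = 7^{2} = 49$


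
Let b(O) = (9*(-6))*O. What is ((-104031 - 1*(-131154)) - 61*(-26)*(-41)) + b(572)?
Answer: -68791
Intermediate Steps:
b(O) = -54*O
((-104031 - 1*(-131154)) - 61*(-26)*(-41)) + b(572) = ((-104031 - 1*(-131154)) - 61*(-26)*(-41)) - 54*572 = ((-104031 + 131154) + 1586*(-41)) - 30888 = (27123 - 65026) - 30888 = -37903 - 30888 = -68791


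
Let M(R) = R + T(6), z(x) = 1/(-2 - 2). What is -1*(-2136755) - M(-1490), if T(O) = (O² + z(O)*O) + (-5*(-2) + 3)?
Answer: 4276395/2 ≈ 2.1382e+6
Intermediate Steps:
z(x) = -¼ (z(x) = 1/(-4) = -¼)
T(O) = 13 + O² - O/4 (T(O) = (O² - O/4) + (-5*(-2) + 3) = (O² - O/4) + (10 + 3) = (O² - O/4) + 13 = 13 + O² - O/4)
M(R) = 95/2 + R (M(R) = R + (13 + 6² - ¼*6) = R + (13 + 36 - 3/2) = R + 95/2 = 95/2 + R)
-1*(-2136755) - M(-1490) = -1*(-2136755) - (95/2 - 1490) = 2136755 - 1*(-2885/2) = 2136755 + 2885/2 = 4276395/2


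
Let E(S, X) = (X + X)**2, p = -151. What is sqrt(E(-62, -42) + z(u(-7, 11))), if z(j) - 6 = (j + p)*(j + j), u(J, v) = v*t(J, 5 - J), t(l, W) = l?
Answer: 3*sqrt(4686) ≈ 205.36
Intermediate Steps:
u(J, v) = J*v (u(J, v) = v*J = J*v)
E(S, X) = 4*X**2 (E(S, X) = (2*X)**2 = 4*X**2)
z(j) = 6 + 2*j*(-151 + j) (z(j) = 6 + (j - 151)*(j + j) = 6 + (-151 + j)*(2*j) = 6 + 2*j*(-151 + j))
sqrt(E(-62, -42) + z(u(-7, 11))) = sqrt(4*(-42)**2 + (6 - (-2114)*11 + 2*(-7*11)**2)) = sqrt(4*1764 + (6 - 302*(-77) + 2*(-77)**2)) = sqrt(7056 + (6 + 23254 + 2*5929)) = sqrt(7056 + (6 + 23254 + 11858)) = sqrt(7056 + 35118) = sqrt(42174) = 3*sqrt(4686)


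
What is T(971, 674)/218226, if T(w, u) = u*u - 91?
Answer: 151395/72742 ≈ 2.0813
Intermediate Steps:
T(w, u) = -91 + u**2 (T(w, u) = u**2 - 91 = -91 + u**2)
T(971, 674)/218226 = (-91 + 674**2)/218226 = (-91 + 454276)*(1/218226) = 454185*(1/218226) = 151395/72742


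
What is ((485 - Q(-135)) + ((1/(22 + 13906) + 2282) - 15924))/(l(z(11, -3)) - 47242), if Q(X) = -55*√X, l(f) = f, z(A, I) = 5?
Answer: 183250695/657916936 - 165*I*√15/47237 ≈ 0.27853 - 0.013528*I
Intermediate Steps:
((485 - Q(-135)) + ((1/(22 + 13906) + 2282) - 15924))/(l(z(11, -3)) - 47242) = ((485 - (-55)*√(-135)) + ((1/(22 + 13906) + 2282) - 15924))/(5 - 47242) = ((485 - (-55)*3*I*√15) + ((1/13928 + 2282) - 15924))/(-47237) = ((485 - (-165)*I*√15) + ((1/13928 + 2282) - 15924))*(-1/47237) = ((485 + 165*I*√15) + (31783697/13928 - 15924))*(-1/47237) = ((485 + 165*I*√15) - 190005775/13928)*(-1/47237) = (-183250695/13928 + 165*I*√15)*(-1/47237) = 183250695/657916936 - 165*I*√15/47237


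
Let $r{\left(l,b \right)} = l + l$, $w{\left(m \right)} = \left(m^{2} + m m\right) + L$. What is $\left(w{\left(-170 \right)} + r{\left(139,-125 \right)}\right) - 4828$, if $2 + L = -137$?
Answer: $53111$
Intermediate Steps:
$L = -139$ ($L = -2 - 137 = -139$)
$w{\left(m \right)} = -139 + 2 m^{2}$ ($w{\left(m \right)} = \left(m^{2} + m m\right) - 139 = \left(m^{2} + m^{2}\right) - 139 = 2 m^{2} - 139 = -139 + 2 m^{2}$)
$r{\left(l,b \right)} = 2 l$
$\left(w{\left(-170 \right)} + r{\left(139,-125 \right)}\right) - 4828 = \left(\left(-139 + 2 \left(-170\right)^{2}\right) + 2 \cdot 139\right) - 4828 = \left(\left(-139 + 2 \cdot 28900\right) + 278\right) - 4828 = \left(\left(-139 + 57800\right) + 278\right) - 4828 = \left(57661 + 278\right) - 4828 = 57939 - 4828 = 53111$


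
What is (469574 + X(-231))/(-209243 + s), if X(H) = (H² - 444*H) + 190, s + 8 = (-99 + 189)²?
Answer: -625689/201151 ≈ -3.1105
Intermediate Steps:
s = 8092 (s = -8 + (-99 + 189)² = -8 + 90² = -8 + 8100 = 8092)
X(H) = 190 + H² - 444*H
(469574 + X(-231))/(-209243 + s) = (469574 + (190 + (-231)² - 444*(-231)))/(-209243 + 8092) = (469574 + (190 + 53361 + 102564))/(-201151) = (469574 + 156115)*(-1/201151) = 625689*(-1/201151) = -625689/201151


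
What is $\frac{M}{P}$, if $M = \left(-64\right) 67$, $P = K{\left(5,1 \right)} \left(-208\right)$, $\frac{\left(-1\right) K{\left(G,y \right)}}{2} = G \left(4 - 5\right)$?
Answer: $\frac{134}{65} \approx 2.0615$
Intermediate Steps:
$K{\left(G,y \right)} = 2 G$ ($K{\left(G,y \right)} = - 2 G \left(4 - 5\right) = - 2 G \left(-1\right) = - 2 \left(- G\right) = 2 G$)
$P = -2080$ ($P = 2 \cdot 5 \left(-208\right) = 10 \left(-208\right) = -2080$)
$M = -4288$
$\frac{M}{P} = - \frac{4288}{-2080} = \left(-4288\right) \left(- \frac{1}{2080}\right) = \frac{134}{65}$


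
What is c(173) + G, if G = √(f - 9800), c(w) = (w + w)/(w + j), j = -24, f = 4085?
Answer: 346/149 + 3*I*√635 ≈ 2.3221 + 75.598*I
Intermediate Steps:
c(w) = 2*w/(-24 + w) (c(w) = (w + w)/(w - 24) = (2*w)/(-24 + w) = 2*w/(-24 + w))
G = 3*I*√635 (G = √(4085 - 9800) = √(-5715) = 3*I*√635 ≈ 75.598*I)
c(173) + G = 2*173/(-24 + 173) + 3*I*√635 = 2*173/149 + 3*I*√635 = 2*173*(1/149) + 3*I*√635 = 346/149 + 3*I*√635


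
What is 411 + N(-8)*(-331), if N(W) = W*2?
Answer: 5707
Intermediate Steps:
N(W) = 2*W
411 + N(-8)*(-331) = 411 + (2*(-8))*(-331) = 411 - 16*(-331) = 411 + 5296 = 5707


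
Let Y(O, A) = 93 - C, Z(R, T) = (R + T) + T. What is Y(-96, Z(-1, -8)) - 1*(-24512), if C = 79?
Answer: 24526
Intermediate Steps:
Z(R, T) = R + 2*T
Y(O, A) = 14 (Y(O, A) = 93 - 1*79 = 93 - 79 = 14)
Y(-96, Z(-1, -8)) - 1*(-24512) = 14 - 1*(-24512) = 14 + 24512 = 24526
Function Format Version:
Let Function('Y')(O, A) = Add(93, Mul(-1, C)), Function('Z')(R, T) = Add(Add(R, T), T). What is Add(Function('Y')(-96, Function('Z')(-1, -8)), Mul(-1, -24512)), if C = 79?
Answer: 24526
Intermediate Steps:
Function('Z')(R, T) = Add(R, Mul(2, T))
Function('Y')(O, A) = 14 (Function('Y')(O, A) = Add(93, Mul(-1, 79)) = Add(93, -79) = 14)
Add(Function('Y')(-96, Function('Z')(-1, -8)), Mul(-1, -24512)) = Add(14, Mul(-1, -24512)) = Add(14, 24512) = 24526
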